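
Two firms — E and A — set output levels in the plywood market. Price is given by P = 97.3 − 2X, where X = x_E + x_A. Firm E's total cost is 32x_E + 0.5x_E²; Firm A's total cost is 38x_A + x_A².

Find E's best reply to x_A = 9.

9.46

Firm E's profit: π = x_E(97.3 − 2(x_E + x_A)) − 32x_E − 0.5x_E².
∂π/∂x_E = 65.3 − 5x_E − 2x_A = 0, so x_E = 13.06 − 0.4x_A.
At x_A = 9: x_E = 13.06 − 0.4·9 = 9.46.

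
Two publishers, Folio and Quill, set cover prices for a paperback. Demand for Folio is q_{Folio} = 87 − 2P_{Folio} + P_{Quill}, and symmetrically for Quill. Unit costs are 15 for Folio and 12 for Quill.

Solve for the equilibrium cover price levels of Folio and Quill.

Folio's profit: π = (P_{Folio} − 15)(87 − 2P_{Folio} + P_{Quill}).
∂π/∂P_{Folio} = 117 − 4P_{Folio} + P_{Quill} = 0 ⇒ P_{Folio} = 29.25 + 0.25P_{Quill}.
Similarly P_{Quill} = 27.75 + 0.25P_{Folio}.
Plugging P_{Quill} into Folio's best response: P_{Folio} = 29.25 + 0.25(27.75 + 0.25P_{Folio}) ⇒ 0.9375P_{Folio} = 36.1875, so P_{Folio} = 38.6.
Then P_{Quill} = 27.75 + 0.25·38.6 = 37.4.

38.6, 37.4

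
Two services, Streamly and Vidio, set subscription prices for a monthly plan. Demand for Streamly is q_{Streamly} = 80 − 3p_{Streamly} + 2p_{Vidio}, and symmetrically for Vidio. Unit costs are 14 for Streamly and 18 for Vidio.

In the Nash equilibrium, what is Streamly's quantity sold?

51.75

Streamly's profit: π = (p_{Streamly} − 14)(80 − 3p_{Streamly} + 2p_{Vidio}).
∂π/∂p_{Streamly} = 122 − 6p_{Streamly} + 2p_{Vidio} = 0 ⇒ p_{Streamly} = 61/3 + (1/3)p_{Vidio}.
Similarly p_{Vidio} = 67/3 + (1/3)p_{Streamly}.
Substituting the second reaction function into the first: p_{Streamly} = 61/3 + (1/3)(67/3 + (1/3)p_{Streamly}), which gives (8/9)p_{Streamly} = 250/9 ⇒ p_{Streamly} = 31.25.
Then p_{Vidio} = 67/3 + (1/3)·31.25 = 32.75.
q_{Streamly} = 80 − 3·31.25 + 2·32.75 = 51.75.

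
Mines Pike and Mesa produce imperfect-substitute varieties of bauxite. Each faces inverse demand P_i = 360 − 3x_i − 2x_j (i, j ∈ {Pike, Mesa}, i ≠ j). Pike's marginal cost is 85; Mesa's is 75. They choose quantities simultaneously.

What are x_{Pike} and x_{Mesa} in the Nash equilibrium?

33.75, 36.25

Mine Pike's profit: π = x_{Pike}(360 − 3x_{Pike} − 2x_{Mesa}) − 85x_{Pike}.
∂π/∂x_{Pike} = 275 − 6x_{Pike} − 2x_{Mesa} = 0 ⇒ x_{Pike} = 275/6 − (1/3)x_{Mesa}.
Similarly x_{Mesa} = 47.5 − (1/3)x_{Pike}.
Solving the two reaction functions simultaneously: (1 − (−1/3)(−1/3))x_{Pike} = 275/6 − (1/3)·47.5, so (8/9)x_{Pike} = 30 and x_{Pike} = 33.75.
Then x_{Mesa} = 47.5 − (1/3)·33.75 = 36.25.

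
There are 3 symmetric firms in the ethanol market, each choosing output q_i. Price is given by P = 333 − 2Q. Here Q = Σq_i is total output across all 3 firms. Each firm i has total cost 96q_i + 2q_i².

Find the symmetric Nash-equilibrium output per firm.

A representative firm's profit is π_i = q_i(333 − 2Q) − 96q_i − 2q_i², with Q = q_i + Σ_{j≠i} q_j.
First-order condition: 237 − 8q_i − 2Σ_{j≠i} q_j = 0.
With identical firms, set every q_j = q: then 237 − 8q − 4q = 0, i.e. q = 237/12 = 19.75.

19.75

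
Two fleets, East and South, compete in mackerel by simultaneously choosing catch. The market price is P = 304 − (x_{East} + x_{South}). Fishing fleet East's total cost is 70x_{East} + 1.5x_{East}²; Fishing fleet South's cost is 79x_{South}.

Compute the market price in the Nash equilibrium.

Fishing fleet East's profit: π = x_{East}(304 − (x_{East} + x_{South})) − 70x_{East} − 1.5x_{East}².
∂π/∂x_{East} = 234 − 5x_{East} − x_{South} = 0, so x_{East} = 46.8 − 0.2x_{South}.
For South: ∂π/∂x_{South} = 225 − 2x_{South} − x_{East} = 0 ⇒ x_{South} = 112.5 − 0.5x_{East}.
Substituting the second reaction function into the first: x_{East} = 46.8 − 0.2(112.5 − 0.5x_{East}), which gives 0.9x_{East} = 24.3 ⇒ x_{East} = 27.
Then x_{South} = 112.5 − 0.5·27 = 99.
Equilibrium price: P = 304 − 126 = 178.

178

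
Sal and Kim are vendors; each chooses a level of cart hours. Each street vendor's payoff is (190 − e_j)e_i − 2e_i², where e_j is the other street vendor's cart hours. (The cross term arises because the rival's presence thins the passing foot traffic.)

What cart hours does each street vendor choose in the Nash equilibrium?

38

Sal's payoff is (190 − e_K)e_S − 2e_S².
∂π/∂e_S = 190 − e_K − 4e_S = 0, so e_S = 47.5 − 0.25e_K.
The game is symmetric, so in equilibrium e_K = e_S: the reaction function gives 1.25e_S = 47.5, hence e_S = 38.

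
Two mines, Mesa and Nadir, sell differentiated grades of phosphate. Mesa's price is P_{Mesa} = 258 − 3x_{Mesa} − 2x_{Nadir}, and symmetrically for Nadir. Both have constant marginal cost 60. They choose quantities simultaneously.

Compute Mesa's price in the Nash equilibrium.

Mine Mesa's profit: π = x_{Mesa}(258 − 3x_{Mesa} − 2x_{Nadir}) − 60x_{Mesa}.
∂π/∂x_{Mesa} = 198 − 6x_{Mesa} − 2x_{Nadir} = 0 ⇒ x_{Mesa} = 33 − (1/3)x_{Nadir}.
By symmetry x_{Nadir} = x_{Mesa}; substituting into the reaction function, (4/3)x_{Mesa} = 33 and x_{Mesa} = 24.75.
P_{Mesa} = 258 − 3·24.75 − 2·24.75 = 134.25.

134.25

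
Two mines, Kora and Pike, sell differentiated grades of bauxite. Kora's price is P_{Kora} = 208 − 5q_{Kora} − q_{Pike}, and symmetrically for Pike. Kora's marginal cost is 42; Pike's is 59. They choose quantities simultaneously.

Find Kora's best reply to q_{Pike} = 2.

Mine Kora's profit: π = q_{Kora}(208 − 5q_{Kora} − q_{Pike}) − 42q_{Kora}.
∂π/∂q_{Kora} = 166 − 10q_{Kora} − q_{Pike} = 0 ⇒ q_{Kora} = 16.6 − 0.1q_{Pike}.
At q_{Pike} = 2: q_{Kora} = 16.6 − 0.1·2 = 16.4.

16.4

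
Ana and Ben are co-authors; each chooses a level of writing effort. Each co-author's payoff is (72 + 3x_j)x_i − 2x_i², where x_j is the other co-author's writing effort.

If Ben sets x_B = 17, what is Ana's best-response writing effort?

Ana's payoff is (72 + 3x_B)x_A − 2x_A².
∂π/∂x_A = 72 + 3x_B − 4x_A = 0, so x_A = 18 + 0.75x_B.
At x_B = 17: x_A = 18 + 0.75·17 = 30.75.

30.75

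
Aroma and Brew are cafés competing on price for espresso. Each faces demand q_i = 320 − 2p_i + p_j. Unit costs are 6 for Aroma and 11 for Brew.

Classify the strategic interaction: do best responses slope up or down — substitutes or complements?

Aroma's profit: π = (p_{Aroma} − 6)(320 − 2p_{Aroma} + p_{Brew}).
∂π/∂p_{Aroma} = 332 − 4p_{Aroma} + p_{Brew} = 0 ⇒ p_{Aroma} = 83 + 0.25p_{Brew}.
The best-response slope dp_{Aroma}/dp_{Brew} = 0.25 > 0: the reaction function is upward-sloping, so the choices are strategic complements.

strategic complements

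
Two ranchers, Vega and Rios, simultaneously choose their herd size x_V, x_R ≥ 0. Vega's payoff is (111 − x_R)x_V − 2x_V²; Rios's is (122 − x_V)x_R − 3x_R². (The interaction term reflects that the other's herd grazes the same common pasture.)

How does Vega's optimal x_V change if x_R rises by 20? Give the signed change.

-5

Expanding Vega's payoff: 111x_V − x_Rx_V − 2x_V².
∂π/∂x_V = 111 − x_R − 4x_V = 0, so x_V = 27.75 − 0.25x_R.
The reaction-function slope is −0.25, so a 20-unit rise in x_R moves x_V by −0.25 × 20 = −5. Vega's best response falls — the actions are strategic substitutes.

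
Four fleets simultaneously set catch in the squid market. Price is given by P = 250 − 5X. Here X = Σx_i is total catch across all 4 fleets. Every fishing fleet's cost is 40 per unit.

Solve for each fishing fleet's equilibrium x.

8.4

A representative fishing fleet's profit is π_i = x_i(250 − 5X) − 40x_i, with X = x_i + Σ_{j≠i} x_j.
First-order condition: 210 − 10x_i − 5Σ_{j≠i} x_j = 0.
Imposing symmetry (x_j = x for all j) turns Σ_{j≠i} x_j into 3x, so 210 = 25x and x = 8.4.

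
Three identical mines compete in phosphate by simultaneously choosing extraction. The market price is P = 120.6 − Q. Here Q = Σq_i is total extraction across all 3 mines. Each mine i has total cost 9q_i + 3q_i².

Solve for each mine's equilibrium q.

11.16

A representative mine's profit is π_i = q_i(120.6 − Q) − 9q_i − 3q_i², with Q = q_i + Σ_{j≠i} q_j.
First-order condition: 111.6 − 8q_i − Σ_{j≠i} q_j = 0.
Imposing symmetry (q_j = q for all j) turns Σ_{j≠i} q_j into 2q, so 111.6 = 10q and q = 11.16.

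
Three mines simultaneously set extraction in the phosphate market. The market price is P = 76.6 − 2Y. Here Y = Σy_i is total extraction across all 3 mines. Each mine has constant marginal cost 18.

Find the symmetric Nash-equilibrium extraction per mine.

7.325

A representative mine's profit is π_i = y_i(76.6 − 2Y) − 18y_i, with Y = y_i + Σ_{j≠i} y_j.
First-order condition: 58.6 − 4y_i − 2Σ_{j≠i} y_j = 0.
In a symmetric equilibrium every mine chooses the same y, so Σ_{j≠i} y_j = 2y. The condition becomes 58.6 − 8y = 0, giving y = 58.6/8 = 7.325.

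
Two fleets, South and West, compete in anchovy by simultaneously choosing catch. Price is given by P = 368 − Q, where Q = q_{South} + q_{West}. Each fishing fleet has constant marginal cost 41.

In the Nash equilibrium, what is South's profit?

11881

Fishing fleet South's profit: π = q_{South}(368 − (q_{South} + q_{West})) − 41q_{South}.
∂π/∂q_{South} = 327 − 2q_{South} − q_{West} = 0, so q_{South} = 163.5 − 0.5q_{West}.
By symmetry q_{West} = q_{South}; substituting into the reaction function, 1.5q_{South} = 163.5 and q_{South} = 109.
Price P = 368 − 218 = 150.
South's profit: (150 − 41)·109 = 11881.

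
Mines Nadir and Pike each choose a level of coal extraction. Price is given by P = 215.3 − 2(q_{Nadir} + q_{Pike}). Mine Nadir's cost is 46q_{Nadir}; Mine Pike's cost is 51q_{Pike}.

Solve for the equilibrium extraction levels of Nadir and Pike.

29.05, 26.55

Mine Nadir's profit: π = q_{Nadir}(215.3 − 2(q_{Nadir} + q_{Pike})) − 46q_{Nadir}.
∂π/∂q_{Nadir} = 169.3 − 4q_{Nadir} − 2q_{Pike} = 0, so q_{Nadir} = 42.325 − 0.5q_{Pike}.
By the same steps for Pike: q_{Pike} = 41.075 − 0.5q_{Nadir}.
Solving the two reaction functions simultaneously: (1 − (−0.5)(−0.5))q_{Nadir} = 42.325 − 0.5·41.075, so 0.75q_{Nadir} = 21.7875 and q_{Nadir} = 29.05.
Then q_{Pike} = 41.075 − 0.5·29.05 = 26.55.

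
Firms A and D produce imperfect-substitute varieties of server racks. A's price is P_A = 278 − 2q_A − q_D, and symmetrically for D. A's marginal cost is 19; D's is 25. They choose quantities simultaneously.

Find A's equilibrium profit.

5449.68

Firm A's profit: π = q_A(278 − 2q_A − q_D) − 19q_A.
∂π/∂q_A = 259 − 4q_A − q_D = 0 ⇒ q_A = 64.75 − 0.25q_D.
Similarly q_D = 63.25 − 0.25q_A.
Substituting the second reaction function into the first: q_A = 64.75 − 0.25(63.25 − 0.25q_A), which gives 0.9375q_A = 48.9375 ⇒ q_A = 52.2.
Then q_D = 63.25 − 0.25·52.2 = 50.2.
P_A = 278 − 2·52.2 − 50.2 = 123.4.
Profit = (123.4 − 19)·52.2 = 5449.68.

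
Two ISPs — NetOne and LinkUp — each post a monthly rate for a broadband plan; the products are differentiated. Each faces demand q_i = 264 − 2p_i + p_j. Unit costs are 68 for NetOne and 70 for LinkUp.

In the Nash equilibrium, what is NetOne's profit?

NetOne's profit: π = (p_{NetOne} − 68)(264 − 2p_{NetOne} + p_{LinkUp}).
∂π/∂p_{NetOne} = 400 − 4p_{NetOne} + p_{LinkUp} = 0 ⇒ p_{NetOne} = 100 + 0.25p_{LinkUp}.
Similarly p_{LinkUp} = 101 + 0.25p_{NetOne}.
Substituting the second reaction function into the first: p_{NetOne} = 100 + 0.25(101 + 0.25p_{NetOne}), which gives 0.9375p_{NetOne} = 125.25 ⇒ p_{NetOne} = 133.6.
Then p_{LinkUp} = 101 + 0.25·133.6 = 134.4.
q_{NetOne} = 264 − 2·133.6 + 134.4 = 131.2.
Profit = (133.6 − 68)·131.2 = 8606.72.

8606.72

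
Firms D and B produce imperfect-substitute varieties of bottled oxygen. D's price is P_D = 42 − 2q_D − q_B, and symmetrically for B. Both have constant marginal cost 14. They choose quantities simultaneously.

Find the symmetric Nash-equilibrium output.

5.6

Firm D's profit: π = q_D(42 − 2q_D − q_B) − 14q_D.
∂π/∂q_D = 28 − 4q_D − q_B = 0 ⇒ q_D = 7 − 0.25q_B.
The game is symmetric, so in equilibrium q_B = q_D: the reaction function gives 1.25q_D = 7, hence q_D = 5.6.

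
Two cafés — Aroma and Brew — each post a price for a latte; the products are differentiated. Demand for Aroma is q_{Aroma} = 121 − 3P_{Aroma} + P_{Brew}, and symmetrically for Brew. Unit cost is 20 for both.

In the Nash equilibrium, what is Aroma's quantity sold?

Aroma's profit: π = (P_{Aroma} − 20)(121 − 3P_{Aroma} + P_{Brew}).
∂π/∂P_{Aroma} = 181 − 6P_{Aroma} + P_{Brew} = 0 ⇒ P_{Aroma} = 181/6 + (1/6)P_{Brew}.
By symmetry P_{Brew} = P_{Aroma}; substituting into the reaction function, (5/6)P_{Aroma} = 181/6 and P_{Aroma} = 36.2.
q_{Aroma} = 121 − 3·36.2 + 36.2 = 48.6.

48.6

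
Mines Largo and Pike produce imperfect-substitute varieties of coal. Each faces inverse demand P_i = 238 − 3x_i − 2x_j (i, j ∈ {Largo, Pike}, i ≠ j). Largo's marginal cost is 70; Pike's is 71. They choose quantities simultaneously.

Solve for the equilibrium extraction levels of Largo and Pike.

21.0625, 20.8125

Mine Largo's profit: π = x_{Largo}(238 − 3x_{Largo} − 2x_{Pike}) − 70x_{Largo}.
∂π/∂x_{Largo} = 168 − 6x_{Largo} − 2x_{Pike} = 0 ⇒ x_{Largo} = 28 − (1/3)x_{Pike}.
Similarly x_{Pike} = 167/6 − (1/3)x_{Largo}.
Plugging x_{Pike} into Largo's best response: x_{Largo} = 28 − (1/3)(167/6 − (1/3)x_{Largo}) ⇒ (8/9)x_{Largo} = 337/18, so x_{Largo} = 21.0625.
Then x_{Pike} = 167/6 − (1/3)·21.0625 = 20.8125.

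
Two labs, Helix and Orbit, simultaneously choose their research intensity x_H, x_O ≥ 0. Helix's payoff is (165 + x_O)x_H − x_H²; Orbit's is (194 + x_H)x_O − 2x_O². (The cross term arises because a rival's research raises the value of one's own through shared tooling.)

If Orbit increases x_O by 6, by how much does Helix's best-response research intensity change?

3

Expanding Helix's payoff: 165x_H + x_Ox_H − x_H².
∂π/∂x_H = 165 + x_O − 2x_H = 0, so x_H = 82.5 + 0.5x_O.
The reaction-function slope is 0.5, so a 6-unit rise in x_O moves x_H by 0.5 × 6 = 3. Helix's best response rises — the actions are strategic complements.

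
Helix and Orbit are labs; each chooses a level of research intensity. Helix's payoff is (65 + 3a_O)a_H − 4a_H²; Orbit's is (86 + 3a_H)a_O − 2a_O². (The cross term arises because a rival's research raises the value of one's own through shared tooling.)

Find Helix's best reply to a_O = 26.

Expanding Helix's payoff: 65a_H + 3a_Oa_H − 4a_H².
∂π/∂a_H = 65 + 3a_O − 8a_H = 0, so a_H = 8.125 + 0.375a_O.
At a_O = 26: a_H = 8.125 + 0.375·26 = 17.875.

17.875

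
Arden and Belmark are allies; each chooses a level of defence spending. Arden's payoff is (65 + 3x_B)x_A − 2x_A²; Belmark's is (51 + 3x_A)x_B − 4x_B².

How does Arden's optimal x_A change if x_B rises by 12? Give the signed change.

9

Expanding Arden's payoff: 65x_A + 3x_Bx_A − 2x_A².
∂π/∂x_A = 65 + 3x_B − 4x_A = 0, so x_A = 16.25 + 0.75x_B.
The reaction-function slope is 0.75, so a 12-unit rise in x_B moves x_A by 0.75 × 12 = 9. Arden's best response rises — the actions are strategic complements.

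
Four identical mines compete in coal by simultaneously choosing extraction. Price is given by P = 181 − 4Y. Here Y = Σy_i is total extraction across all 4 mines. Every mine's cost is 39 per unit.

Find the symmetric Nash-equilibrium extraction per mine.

A representative mine's profit is π_i = y_i(181 − 4Y) − 39y_i, with Y = y_i + Σ_{j≠i} y_j.
First-order condition: 142 − 8y_i − 4Σ_{j≠i} y_j = 0.
Imposing symmetry (y_j = y for all j) turns Σ_{j≠i} y_j into 3y, so 142 = 20y and y = 7.1.

7.1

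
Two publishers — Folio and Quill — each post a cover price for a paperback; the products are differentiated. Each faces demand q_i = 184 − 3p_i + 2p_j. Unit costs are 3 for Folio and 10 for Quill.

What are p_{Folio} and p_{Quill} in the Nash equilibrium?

49.5625, 52.1875

Folio's profit: π = (p_{Folio} − 3)(184 − 3p_{Folio} + 2p_{Quill}).
∂π/∂p_{Folio} = 193 − 6p_{Folio} + 2p_{Quill} = 0 ⇒ p_{Folio} = 193/6 + (1/3)p_{Quill}.
Similarly p_{Quill} = 107/3 + (1/3)p_{Folio}.
Plugging p_{Quill} into Folio's best response: p_{Folio} = 193/6 + (1/3)(107/3 + (1/3)p_{Folio}) ⇒ (8/9)p_{Folio} = 793/18, so p_{Folio} = 49.5625.
Then p_{Quill} = 107/3 + (1/3)·49.5625 = 52.1875.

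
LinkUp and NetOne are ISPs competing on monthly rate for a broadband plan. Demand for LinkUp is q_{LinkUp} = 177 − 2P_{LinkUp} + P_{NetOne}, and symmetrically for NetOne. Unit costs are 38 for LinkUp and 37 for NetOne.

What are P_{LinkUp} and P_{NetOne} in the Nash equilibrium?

LinkUp's profit: π = (P_{LinkUp} − 38)(177 − 2P_{LinkUp} + P_{NetOne}).
∂π/∂P_{LinkUp} = 253 − 4P_{LinkUp} + P_{NetOne} = 0 ⇒ P_{LinkUp} = 63.25 + 0.25P_{NetOne}.
Similarly P_{NetOne} = 62.75 + 0.25P_{LinkUp}.
Substituting the second reaction function into the first: P_{LinkUp} = 63.25 + 0.25(62.75 + 0.25P_{LinkUp}), which gives 0.9375P_{LinkUp} = 78.9375 ⇒ P_{LinkUp} = 84.2.
Then P_{NetOne} = 62.75 + 0.25·84.2 = 83.8.

84.2, 83.8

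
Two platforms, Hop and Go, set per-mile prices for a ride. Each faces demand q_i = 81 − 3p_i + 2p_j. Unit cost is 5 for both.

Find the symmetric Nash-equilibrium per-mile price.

24

Hop's profit: π = (p_{Hop} − 5)(81 − 3p_{Hop} + 2p_{Go}).
∂π/∂p_{Hop} = 96 − 6p_{Hop} + 2p_{Go} = 0 ⇒ p_{Hop} = 16 + (1/3)p_{Go}.
By symmetry p_{Go} = p_{Hop}; substituting into the reaction function, (2/3)p_{Hop} = 16 and p_{Hop} = 24.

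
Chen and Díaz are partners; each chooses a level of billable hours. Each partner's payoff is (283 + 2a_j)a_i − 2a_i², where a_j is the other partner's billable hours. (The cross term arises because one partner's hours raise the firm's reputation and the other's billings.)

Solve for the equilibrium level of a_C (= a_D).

Chen's payoff is (283 + 2a_D)a_C − 2a_C².
∂π/∂a_C = 283 + 2a_D − 4a_C = 0, so a_C = 70.75 + 0.5a_D.
Setting a_C = a_D in the reaction function: a_C = 70.75 + 0.5a_C, so a_C = 70.75 / 0.5 = 141.5.

141.5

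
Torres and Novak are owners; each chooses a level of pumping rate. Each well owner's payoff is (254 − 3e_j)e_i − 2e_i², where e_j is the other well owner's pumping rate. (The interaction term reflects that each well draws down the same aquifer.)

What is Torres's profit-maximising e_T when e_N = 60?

Torres's payoff is (254 − 3e_N)e_T − 2e_T².
∂π/∂e_T = 254 − 3e_N − 4e_T = 0, so e_T = 63.5 − 0.75e_N.
At e_N = 60: e_T = 63.5 − 0.75·60 = 18.5.

18.5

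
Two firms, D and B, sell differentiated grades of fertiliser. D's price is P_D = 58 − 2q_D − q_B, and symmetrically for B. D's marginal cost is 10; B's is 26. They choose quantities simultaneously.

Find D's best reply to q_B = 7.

10.25

Firm D's profit: π = q_D(58 − 2q_D − q_B) − 10q_D.
∂π/∂q_D = 48 − 4q_D − q_B = 0 ⇒ q_D = 12 − 0.25q_B.
At q_B = 7: q_D = 12 − 0.25·7 = 10.25.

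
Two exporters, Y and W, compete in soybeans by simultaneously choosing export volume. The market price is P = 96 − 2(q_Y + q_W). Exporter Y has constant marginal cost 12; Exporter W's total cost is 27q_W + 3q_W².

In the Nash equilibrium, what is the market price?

Exporter Y's profit: π = q_Y(96 − 2(q_Y + q_W)) − 12q_Y.
∂π/∂q_Y = 84 − 4q_Y − 2q_W = 0, so q_Y = 21 − 0.5q_W.
For W: ∂π/∂q_W = 69 − 10q_W − 2q_Y = 0 ⇒ q_W = 6.9 − 0.2q_Y.
Solving the two reaction functions simultaneously: (1 − (−0.5)(−0.2))q_Y = 21 − 0.5·6.9, so 0.9q_Y = 17.55 and q_Y = 19.5.
Then q_W = 6.9 − 0.2·19.5 = 3.
Equilibrium price: P = 96 − 2·22.5 = 51.

51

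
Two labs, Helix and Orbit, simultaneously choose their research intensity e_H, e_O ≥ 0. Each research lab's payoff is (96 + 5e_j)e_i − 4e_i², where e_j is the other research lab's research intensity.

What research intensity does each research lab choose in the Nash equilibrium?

32

Helix's payoff is (96 + 5e_O)e_H − 4e_H².
∂π/∂e_H = 96 + 5e_O − 8e_H = 0, so e_H = 12 + 0.625e_O.
The game is symmetric, so in equilibrium e_O = e_H: the reaction function gives 0.375e_H = 12, hence e_H = 32.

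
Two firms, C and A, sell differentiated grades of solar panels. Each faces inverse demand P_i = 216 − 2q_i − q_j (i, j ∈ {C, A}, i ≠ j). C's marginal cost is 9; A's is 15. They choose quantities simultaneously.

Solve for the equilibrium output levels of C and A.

Firm C's profit: π = q_C(216 − 2q_C − q_A) − 9q_C.
∂π/∂q_C = 207 − 4q_C − q_A = 0 ⇒ q_C = 51.75 − 0.25q_A.
Similarly q_A = 50.25 − 0.25q_C.
Substituting the second reaction function into the first: q_C = 51.75 − 0.25(50.25 − 0.25q_C), which gives 0.9375q_C = 39.1875 ⇒ q_C = 41.8.
Then q_A = 50.25 − 0.25·41.8 = 39.8.

41.8, 39.8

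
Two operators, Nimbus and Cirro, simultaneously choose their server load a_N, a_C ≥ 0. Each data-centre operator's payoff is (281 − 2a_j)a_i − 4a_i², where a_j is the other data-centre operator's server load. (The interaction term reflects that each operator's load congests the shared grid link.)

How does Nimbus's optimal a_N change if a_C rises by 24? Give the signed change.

Nimbus's payoff is (281 − 2a_C)a_N − 4a_N².
∂π/∂a_N = 281 − 2a_C − 8a_N = 0, so a_N = 35.125 − 0.25a_C.
The reaction-function slope is −0.25, so a 24-unit rise in a_C moves a_N by −0.25 × 24 = −6. Nimbus's best response falls — the actions are strategic substitutes.

-6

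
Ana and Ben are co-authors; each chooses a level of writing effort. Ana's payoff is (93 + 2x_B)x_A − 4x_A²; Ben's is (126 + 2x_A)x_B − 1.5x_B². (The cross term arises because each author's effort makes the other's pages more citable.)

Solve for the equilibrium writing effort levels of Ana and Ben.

Expanding Ana's payoff: 93x_A + 2x_Bx_A − 4x_A².
∂π/∂x_A = 93 + 2x_B − 8x_A = 0, so x_A = 11.625 + 0.25x_B.
Likewise for Ben: x_B = 42 + (2/3)x_A.
Plugging x_B into Ana's best response: x_A = 11.625 + 0.25(42 + (2/3)x_A) ⇒ (5/6)x_A = 22.125, so x_A = 26.55.
Then x_B = 42 + (2/3)·26.55 = 59.7.

26.55, 59.7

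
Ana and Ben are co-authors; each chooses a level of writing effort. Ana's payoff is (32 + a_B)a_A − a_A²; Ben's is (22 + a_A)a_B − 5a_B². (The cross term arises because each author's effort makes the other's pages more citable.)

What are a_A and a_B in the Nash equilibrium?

18, 4

Expanding Ana's payoff: 32a_A + a_Ba_A − a_A².
∂π/∂a_A = 32 + a_B − 2a_A = 0, so a_A = 16 + 0.5a_B.
Likewise for Ben: a_B = 2.2 + 0.1a_A.
Solving the two reaction functions simultaneously: (1 − (0.5)(0.1))a_A = 16 + 0.5·2.2, so 0.95a_A = 17.1 and a_A = 18.
Then a_B = 2.2 + 0.1·18 = 4.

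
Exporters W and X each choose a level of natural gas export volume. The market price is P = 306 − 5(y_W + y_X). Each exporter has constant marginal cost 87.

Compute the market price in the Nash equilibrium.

Exporter W's profit: π = y_W(306 − 5(y_W + y_X)) − 87y_W.
∂π/∂y_W = 219 − 10y_W − 5y_X = 0, so y_W = 21.9 − 0.5y_X.
Setting y_W = y_X in the reaction function: y_W = 21.9 − 0.5y_W, so y_W = 21.9 / 1.5 = 14.6.
Equilibrium price: P = 306 − 5·29.2 = 160.

160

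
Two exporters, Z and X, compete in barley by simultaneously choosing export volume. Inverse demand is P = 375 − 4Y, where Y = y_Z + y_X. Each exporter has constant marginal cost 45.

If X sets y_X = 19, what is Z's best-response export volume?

31.75

Exporter Z's profit: π = y_Z(375 − 4(y_Z + y_X)) − 45y_Z.
∂π/∂y_Z = 330 − 8y_Z − 4y_X = 0, so y_Z = 41.25 − 0.5y_X.
At y_X = 19: y_Z = 41.25 − 0.5·19 = 31.75.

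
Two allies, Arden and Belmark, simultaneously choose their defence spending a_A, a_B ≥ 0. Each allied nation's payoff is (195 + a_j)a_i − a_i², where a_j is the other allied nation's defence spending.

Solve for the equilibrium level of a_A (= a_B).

195

Arden's payoff is (195 + a_B)a_A − a_A².
∂π/∂a_A = 195 + a_B − 2a_A = 0, so a_A = 97.5 + 0.5a_B.
The game is symmetric, so in equilibrium a_B = a_A: the reaction function gives 0.5a_A = 97.5, hence a_A = 195.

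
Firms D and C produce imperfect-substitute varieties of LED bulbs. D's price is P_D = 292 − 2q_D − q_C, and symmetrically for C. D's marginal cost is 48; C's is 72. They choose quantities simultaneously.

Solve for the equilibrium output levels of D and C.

50.4, 42.4

Firm D's profit: π = q_D(292 − 2q_D − q_C) − 48q_D.
∂π/∂q_D = 244 − 4q_D − q_C = 0 ⇒ q_D = 61 − 0.25q_C.
Similarly q_C = 55 − 0.25q_D.
Solving the two reaction functions simultaneously: (1 − (−0.25)(−0.25))q_D = 61 − 0.25·55, so 0.9375q_D = 47.25 and q_D = 50.4.
Then q_C = 55 − 0.25·50.4 = 42.4.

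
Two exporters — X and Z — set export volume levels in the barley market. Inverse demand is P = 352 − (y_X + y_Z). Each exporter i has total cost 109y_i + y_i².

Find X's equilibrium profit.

Exporter X's profit: π = y_X(352 − (y_X + y_Z)) − 109y_X − y_X².
∂π/∂y_X = 243 − 4y_X − y_Z = 0, so y_X = 60.75 − 0.25y_Z.
By symmetry y_Z = y_X; substituting into the reaction function, 1.25y_X = 60.75 and y_X = 48.6.
Price P = 352 − 97.2 = 254.8.
X's profit: (254.8 − 109)·48.6 − (48.6)² = 4723.92.

4723.92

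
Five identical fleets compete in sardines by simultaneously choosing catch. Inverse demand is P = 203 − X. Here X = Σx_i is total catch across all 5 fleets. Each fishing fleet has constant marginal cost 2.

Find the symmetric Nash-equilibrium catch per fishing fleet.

33.5

A representative fishing fleet's profit is π_i = x_i(203 − X) − 2x_i, with X = x_i + Σ_{j≠i} x_j.
First-order condition: 201 − 2x_i − Σ_{j≠i} x_j = 0.
With identical fishing fleets, set every x_j = x: then 201 − 2x − 4x = 0, i.e. x = 201/6 = 33.5.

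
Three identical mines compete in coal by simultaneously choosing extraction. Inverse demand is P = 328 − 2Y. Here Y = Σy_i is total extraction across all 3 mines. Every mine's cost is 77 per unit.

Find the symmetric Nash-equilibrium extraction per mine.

A representative mine's profit is π_i = y_i(328 − 2Y) − 77y_i, with Y = y_i + Σ_{j≠i} y_j.
First-order condition: 251 − 4y_i − 2Σ_{j≠i} y_j = 0.
In a symmetric equilibrium every mine chooses the same y, so Σ_{j≠i} y_j = 2y. The condition becomes 251 − 8y = 0, giving y = 251/8 = 31.375.

31.375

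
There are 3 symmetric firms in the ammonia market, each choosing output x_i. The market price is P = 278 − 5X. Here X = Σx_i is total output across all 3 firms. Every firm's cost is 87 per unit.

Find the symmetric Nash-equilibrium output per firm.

9.55

A representative firm's profit is π_i = x_i(278 − 5X) − 87x_i, with X = x_i + Σ_{j≠i} x_j.
First-order condition: 191 − 10x_i − 5Σ_{j≠i} x_j = 0.
With identical firms, set every x_j = x: then 191 − 10x − 10x = 0, i.e. x = 191/20 = 9.55.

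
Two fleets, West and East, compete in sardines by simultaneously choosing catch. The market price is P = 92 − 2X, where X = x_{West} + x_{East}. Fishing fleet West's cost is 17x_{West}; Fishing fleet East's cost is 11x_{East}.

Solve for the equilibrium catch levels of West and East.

11.5, 14.5

Fishing fleet West's profit: π = x_{West}(92 − 2(x_{West} + x_{East})) − 17x_{West}.
∂π/∂x_{West} = 75 − 4x_{West} − 2x_{East} = 0, so x_{West} = 18.75 − 0.5x_{East}.
By the same steps for East: x_{East} = 20.25 − 0.5x_{West}.
Substituting the second reaction function into the first: x_{West} = 18.75 − 0.5(20.25 − 0.5x_{West}), which gives 0.75x_{West} = 8.625 ⇒ x_{West} = 11.5.
Then x_{East} = 20.25 − 0.5·11.5 = 14.5.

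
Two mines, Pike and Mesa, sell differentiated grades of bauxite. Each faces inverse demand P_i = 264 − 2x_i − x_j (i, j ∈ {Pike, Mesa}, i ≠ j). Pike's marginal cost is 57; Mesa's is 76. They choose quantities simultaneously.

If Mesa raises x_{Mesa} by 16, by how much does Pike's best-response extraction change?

-4

Mine Pike's profit: π = x_{Pike}(264 − 2x_{Pike} − x_{Mesa}) − 57x_{Pike}.
∂π/∂x_{Pike} = 207 − 4x_{Pike} − x_{Mesa} = 0 ⇒ x_{Pike} = 51.75 − 0.25x_{Mesa}.
The reaction-function slope is −0.25, so a 16-unit rise in x_{Mesa} moves x_{Pike} by −0.25 × 16 = −4. Pike's best response falls — the actions are strategic substitutes.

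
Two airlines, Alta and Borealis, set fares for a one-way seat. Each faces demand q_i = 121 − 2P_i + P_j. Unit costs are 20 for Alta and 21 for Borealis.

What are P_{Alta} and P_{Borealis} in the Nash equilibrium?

Alta's profit: π = (P_{Alta} − 20)(121 − 2P_{Alta} + P_{Borealis}).
∂π/∂P_{Alta} = 161 − 4P_{Alta} + P_{Borealis} = 0 ⇒ P_{Alta} = 40.25 + 0.25P_{Borealis}.
Similarly P_{Borealis} = 40.75 + 0.25P_{Alta}.
Substituting the second reaction function into the first: P_{Alta} = 40.25 + 0.25(40.75 + 0.25P_{Alta}), which gives 0.9375P_{Alta} = 50.4375 ⇒ P_{Alta} = 53.8.
Then P_{Borealis} = 40.75 + 0.25·53.8 = 54.2.

53.8, 54.2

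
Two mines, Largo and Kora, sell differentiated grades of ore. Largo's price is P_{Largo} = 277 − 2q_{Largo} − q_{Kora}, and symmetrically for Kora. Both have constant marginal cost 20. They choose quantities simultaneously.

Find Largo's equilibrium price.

Mine Largo's profit: π = q_{Largo}(277 − 2q_{Largo} − q_{Kora}) − 20q_{Largo}.
∂π/∂q_{Largo} = 257 − 4q_{Largo} − q_{Kora} = 0 ⇒ q_{Largo} = 64.25 − 0.25q_{Kora}.
The game is symmetric, so in equilibrium q_{Kora} = q_{Largo}: the reaction function gives 1.25q_{Largo} = 64.25, hence q_{Largo} = 51.4.
P_{Largo} = 277 − 2·51.4 − 51.4 = 122.8.

122.8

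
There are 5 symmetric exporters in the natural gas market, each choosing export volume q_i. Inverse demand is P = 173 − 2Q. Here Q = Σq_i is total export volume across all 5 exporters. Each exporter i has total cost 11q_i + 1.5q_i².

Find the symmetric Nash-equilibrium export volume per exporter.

10.8

A representative exporter's profit is π_i = q_i(173 − 2Q) − 11q_i − 1.5q_i², with Q = q_i + Σ_{j≠i} q_j.
First-order condition: 162 − 7q_i − 2Σ_{j≠i} q_j = 0.
In a symmetric equilibrium every exporter chooses the same q, so Σ_{j≠i} q_j = 4q. The condition becomes 162 − 15q = 0, giving q = 162/15 = 10.8.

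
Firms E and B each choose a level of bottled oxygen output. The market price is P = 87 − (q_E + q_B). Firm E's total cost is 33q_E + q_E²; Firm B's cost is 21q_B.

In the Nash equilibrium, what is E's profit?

72

Firm E's profit: π = q_E(87 − (q_E + q_B)) − 33q_E − q_E².
∂π/∂q_E = 54 − 4q_E − q_B = 0, so q_E = 13.5 − 0.25q_B.
For B: ∂π/∂q_B = 66 − 2q_B − q_E = 0 ⇒ q_B = 33 − 0.5q_E.
Plugging q_B into E's best response: q_E = 13.5 − 0.25(33 − 0.5q_E) ⇒ 0.875q_E = 5.25, so q_E = 6.
Then q_B = 33 − 0.5·6 = 30.
Price P = 87 − 36 = 51.
E's profit: (51 − 33)·6 − (6)² = 72.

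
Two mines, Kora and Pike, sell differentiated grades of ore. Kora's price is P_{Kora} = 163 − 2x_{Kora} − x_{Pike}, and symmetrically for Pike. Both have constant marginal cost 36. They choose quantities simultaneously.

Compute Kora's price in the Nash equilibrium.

86.8

Mine Kora's profit: π = x_{Kora}(163 − 2x_{Kora} − x_{Pike}) − 36x_{Kora}.
∂π/∂x_{Kora} = 127 − 4x_{Kora} − x_{Pike} = 0 ⇒ x_{Kora} = 31.75 − 0.25x_{Pike}.
Setting x_{Kora} = x_{Pike} in the reaction function: x_{Kora} = 31.75 − 0.25x_{Kora}, so x_{Kora} = 31.75 / 1.25 = 25.4.
P_{Kora} = 163 − 2·25.4 − 25.4 = 86.8.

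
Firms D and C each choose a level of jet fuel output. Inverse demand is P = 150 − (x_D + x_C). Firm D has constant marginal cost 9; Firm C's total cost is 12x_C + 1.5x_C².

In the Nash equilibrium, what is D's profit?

Firm D's profit: π = x_D(150 − (x_D + x_C)) − 9x_D.
∂π/∂x_D = 141 − 2x_D − x_C = 0, so x_D = 70.5 − 0.5x_C.
For C: ∂π/∂x_C = 138 − 5x_C − x_D = 0 ⇒ x_C = 27.6 − 0.2x_D.
Substituting the second reaction function into the first: x_D = 70.5 − 0.5(27.6 − 0.2x_D), which gives 0.9x_D = 56.7 ⇒ x_D = 63.
Then x_C = 27.6 − 0.2·63 = 15.
Price P = 150 − 78 = 72.
D's profit: (72 − 9)·63 = 3969.

3969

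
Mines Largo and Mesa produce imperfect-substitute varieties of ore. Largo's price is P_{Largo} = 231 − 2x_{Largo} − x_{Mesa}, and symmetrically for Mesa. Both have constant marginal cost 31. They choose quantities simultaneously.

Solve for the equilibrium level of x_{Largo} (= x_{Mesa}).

40

Mine Largo's profit: π = x_{Largo}(231 − 2x_{Largo} − x_{Mesa}) − 31x_{Largo}.
∂π/∂x_{Largo} = 200 − 4x_{Largo} − x_{Mesa} = 0 ⇒ x_{Largo} = 50 − 0.25x_{Mesa}.
Setting x_{Largo} = x_{Mesa} in the reaction function: x_{Largo} = 50 − 0.25x_{Largo}, so x_{Largo} = 50 / 1.25 = 40.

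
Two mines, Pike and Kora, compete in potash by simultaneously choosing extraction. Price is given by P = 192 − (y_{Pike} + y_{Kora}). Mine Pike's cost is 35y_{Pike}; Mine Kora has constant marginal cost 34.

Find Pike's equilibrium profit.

2704

Mine Pike's profit: π = y_{Pike}(192 − (y_{Pike} + y_{Kora})) − 35y_{Pike}.
∂π/∂y_{Pike} = 157 − 2y_{Pike} − y_{Kora} = 0, so y_{Pike} = 78.5 − 0.5y_{Kora}.
By the same steps for Kora: y_{Kora} = 79 − 0.5y_{Pike}.
Plugging y_{Kora} into Pike's best response: y_{Pike} = 78.5 − 0.5(79 − 0.5y_{Pike}) ⇒ 0.75y_{Pike} = 39, so y_{Pike} = 52.
Then y_{Kora} = 79 − 0.5·52 = 53.
Price P = 192 − 105 = 87.
Pike's profit: (87 − 35)·52 = 2704.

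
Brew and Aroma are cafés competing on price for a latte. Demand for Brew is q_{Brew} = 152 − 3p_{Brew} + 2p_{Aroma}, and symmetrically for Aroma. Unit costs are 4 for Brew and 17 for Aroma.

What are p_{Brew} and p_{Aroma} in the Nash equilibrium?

Brew's profit: π = (p_{Brew} − 4)(152 − 3p_{Brew} + 2p_{Aroma}).
∂π/∂p_{Brew} = 164 − 6p_{Brew} + 2p_{Aroma} = 0 ⇒ p_{Brew} = 82/3 + (1/3)p_{Aroma}.
Similarly p_{Aroma} = 203/6 + (1/3)p_{Brew}.
Solving the two reaction functions simultaneously: (1 − (1/3)(1/3))p_{Brew} = 82/3 + (1/3)·(203/6), so (8/9)p_{Brew} = 695/18 and p_{Brew} = 43.4375.
Then p_{Aroma} = 203/6 + (1/3)·43.4375 = 48.3125.

43.4375, 48.3125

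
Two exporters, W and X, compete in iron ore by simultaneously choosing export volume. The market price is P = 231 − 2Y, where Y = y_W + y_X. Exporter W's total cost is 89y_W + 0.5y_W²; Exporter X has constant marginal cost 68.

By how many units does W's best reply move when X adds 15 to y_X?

-6

Exporter W's profit: π = y_W(231 − 2(y_W + y_X)) − 89y_W − 0.5y_W².
∂π/∂y_W = 142 − 5y_W − 2y_X = 0, so y_W = 28.4 − 0.4y_X.
The reaction-function slope is −0.4, so a 15-unit rise in y_X moves y_W by −0.4 × 15 = −6. W's best response falls — the actions are strategic substitutes.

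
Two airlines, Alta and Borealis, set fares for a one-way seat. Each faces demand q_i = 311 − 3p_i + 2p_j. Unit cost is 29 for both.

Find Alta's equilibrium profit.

14910.75

Alta's profit: π = (p_{Alta} − 29)(311 − 3p_{Alta} + 2p_{Borealis}).
∂π/∂p_{Alta} = 398 − 6p_{Alta} + 2p_{Borealis} = 0 ⇒ p_{Alta} = 199/3 + (1/3)p_{Borealis}.
Setting p_{Alta} = p_{Borealis} in the reaction function: p_{Alta} = 199/3 + (1/3)p_{Alta}, so p_{Alta} = (199/3) / (2/3) = 99.5.
q_{Alta} = 311 − 3·99.5 + 2·99.5 = 211.5.
Profit = (99.5 − 29)·211.5 = 14910.75.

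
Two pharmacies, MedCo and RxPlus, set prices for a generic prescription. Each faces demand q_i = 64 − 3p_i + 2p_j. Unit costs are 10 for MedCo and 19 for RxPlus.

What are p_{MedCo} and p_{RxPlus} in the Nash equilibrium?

25.1875, 28.5625

MedCo's profit: π = (p_{MedCo} − 10)(64 − 3p_{MedCo} + 2p_{RxPlus}).
∂π/∂p_{MedCo} = 94 − 6p_{MedCo} + 2p_{RxPlus} = 0 ⇒ p_{MedCo} = 47/3 + (1/3)p_{RxPlus}.
Similarly p_{RxPlus} = 121/6 + (1/3)p_{MedCo}.
Plugging p_{RxPlus} into MedCo's best response: p_{MedCo} = 47/3 + (1/3)(121/6 + (1/3)p_{MedCo}) ⇒ (8/9)p_{MedCo} = 403/18, so p_{MedCo} = 25.1875.
Then p_{RxPlus} = 121/6 + (1/3)·25.1875 = 28.5625.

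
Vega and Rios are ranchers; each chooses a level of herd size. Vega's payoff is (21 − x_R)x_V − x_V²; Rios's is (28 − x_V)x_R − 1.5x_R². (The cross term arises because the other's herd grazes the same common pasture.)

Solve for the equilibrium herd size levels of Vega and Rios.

Expanding Vega's payoff: 21x_V − x_Rx_V − x_V².
∂π/∂x_V = 21 − x_R − 2x_V = 0, so x_V = 10.5 − 0.5x_R.
Likewise for Rios: x_R = 28/3 − (1/3)x_V.
Substituting the second reaction function into the first: x_V = 10.5 − 0.5(28/3 − (1/3)x_V), which gives (5/6)x_V = 35/6 ⇒ x_V = 7.
Then x_R = 28/3 − (1/3)·7 = 7.

7, 7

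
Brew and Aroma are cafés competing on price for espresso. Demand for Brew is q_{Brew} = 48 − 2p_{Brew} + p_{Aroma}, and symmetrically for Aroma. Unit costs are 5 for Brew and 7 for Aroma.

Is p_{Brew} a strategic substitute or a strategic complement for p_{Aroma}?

strategic complements

Brew's profit: π = (p_{Brew} − 5)(48 − 2p_{Brew} + p_{Aroma}).
∂π/∂p_{Brew} = 58 − 4p_{Brew} + p_{Aroma} = 0 ⇒ p_{Brew} = 14.5 + 0.25p_{Aroma}.
The best-response slope dp_{Brew}/dp_{Aroma} = 0.25 > 0: the reaction function is upward-sloping, so the choices are strategic complements.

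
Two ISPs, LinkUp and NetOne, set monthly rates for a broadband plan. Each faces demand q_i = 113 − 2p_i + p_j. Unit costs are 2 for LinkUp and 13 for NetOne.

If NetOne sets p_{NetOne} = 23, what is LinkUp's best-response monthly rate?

LinkUp's profit: π = (p_{LinkUp} − 2)(113 − 2p_{LinkUp} + p_{NetOne}).
∂π/∂p_{LinkUp} = 117 − 4p_{LinkUp} + p_{NetOne} = 0 ⇒ p_{LinkUp} = 29.25 + 0.25p_{NetOne}.
At p_{NetOne} = 23: p_{LinkUp} = 29.25 + 0.25·23 = 35.

35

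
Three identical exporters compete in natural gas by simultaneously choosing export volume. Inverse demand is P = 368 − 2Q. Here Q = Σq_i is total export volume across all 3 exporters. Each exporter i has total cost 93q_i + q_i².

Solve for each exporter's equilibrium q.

A representative exporter's profit is π_i = q_i(368 − 2Q) − 93q_i − q_i², with Q = q_i + Σ_{j≠i} q_j.
First-order condition: 275 − 6q_i − 2Σ_{j≠i} q_j = 0.
In a symmetric equilibrium every exporter chooses the same q, so Σ_{j≠i} q_j = 2q. The condition becomes 275 − 10q = 0, giving q = 275/10 = 27.5.

27.5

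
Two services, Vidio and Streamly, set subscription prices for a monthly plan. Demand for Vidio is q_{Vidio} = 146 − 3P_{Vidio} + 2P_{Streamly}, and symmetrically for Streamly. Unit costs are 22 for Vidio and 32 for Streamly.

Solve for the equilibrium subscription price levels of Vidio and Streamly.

54.875, 58.625

Vidio's profit: π = (P_{Vidio} − 22)(146 − 3P_{Vidio} + 2P_{Streamly}).
∂π/∂P_{Vidio} = 212 − 6P_{Vidio} + 2P_{Streamly} = 0 ⇒ P_{Vidio} = 106/3 + (1/3)P_{Streamly}.
Similarly P_{Streamly} = 121/3 + (1/3)P_{Vidio}.
Plugging P_{Streamly} into Vidio's best response: P_{Vidio} = 106/3 + (1/3)(121/3 + (1/3)P_{Vidio}) ⇒ (8/9)P_{Vidio} = 439/9, so P_{Vidio} = 54.875.
Then P_{Streamly} = 121/3 + (1/3)·54.875 = 58.625.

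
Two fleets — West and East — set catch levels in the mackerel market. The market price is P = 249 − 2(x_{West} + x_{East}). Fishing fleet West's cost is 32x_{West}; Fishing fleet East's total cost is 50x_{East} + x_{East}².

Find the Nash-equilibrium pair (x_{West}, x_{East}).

45.2, 18.1

Fishing fleet West's profit: π = x_{West}(249 − 2(x_{West} + x_{East})) − 32x_{West}.
∂π/∂x_{West} = 217 − 4x_{West} − 2x_{East} = 0, so x_{West} = 54.25 − 0.5x_{East}.
For East: ∂π/∂x_{East} = 199 − 6x_{East} − 2x_{West} = 0 ⇒ x_{East} = 199/6 − (1/3)x_{West}.
Plugging x_{East} into West's best response: x_{West} = 54.25 − 0.5(199/6 − (1/3)x_{West}) ⇒ (5/6)x_{West} = 113/3, so x_{West} = 45.2.
Then x_{East} = 199/6 − (1/3)·45.2 = 18.1.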